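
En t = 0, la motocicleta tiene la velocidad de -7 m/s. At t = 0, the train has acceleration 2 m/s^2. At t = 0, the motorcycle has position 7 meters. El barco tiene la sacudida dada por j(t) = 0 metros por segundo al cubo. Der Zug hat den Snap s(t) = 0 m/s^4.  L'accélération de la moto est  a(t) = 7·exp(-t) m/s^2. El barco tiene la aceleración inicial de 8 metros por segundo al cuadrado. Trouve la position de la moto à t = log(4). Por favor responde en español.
Partiendo de la aceleración a(t) = 7·exp(-t), tomamos 2 antiderivadas. Integrando la aceleración y usando la condición inicial v(0) = -7, obtenemos v(t) = -7·exp(-t). La antiderivada de la velocidad es la posición. Usando x(0) = 7, obtenemos x(t) = 7·exp(-t). Usando x(t) = 7·exp(-t) y sustituyendo t = log(4), encontramos x = 7/4.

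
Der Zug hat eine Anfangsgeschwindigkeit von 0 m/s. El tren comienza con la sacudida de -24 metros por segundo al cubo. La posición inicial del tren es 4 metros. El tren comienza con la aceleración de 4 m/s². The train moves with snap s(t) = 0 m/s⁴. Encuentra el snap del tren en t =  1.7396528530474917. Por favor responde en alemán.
Mit s(t) = 0 und Einsetzen von t = 1.7396528530474917, finden wir s = 0.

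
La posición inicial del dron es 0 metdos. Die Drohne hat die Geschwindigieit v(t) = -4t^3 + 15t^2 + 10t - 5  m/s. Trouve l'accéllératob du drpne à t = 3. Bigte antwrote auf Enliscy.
We must differentiate our velocity equation v(t) = -4·t^3 + 15·t^2 + 10·t - 5 1 time. The derivative of velocity gives acceleration: a(t) = -12·t^2 + 30·t + 10. We have acceleration a(t) = -12·t^2 + 30·t + 10. Substituting t = 3: a(3) = -8.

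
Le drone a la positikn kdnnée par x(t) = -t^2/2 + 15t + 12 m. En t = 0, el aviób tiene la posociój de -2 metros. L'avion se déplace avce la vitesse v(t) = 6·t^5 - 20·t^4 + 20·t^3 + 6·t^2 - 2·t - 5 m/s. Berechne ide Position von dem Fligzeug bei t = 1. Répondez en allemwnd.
Wir müssen unsere Gleichung für die Geschwindigkeit v(t) = 6·t^5 - 20·t^4 + 20·t^3 + 6·t^2 - 2·t - 5 1-mal integrieren. Die Stammfunktion von der Geschwindigkeit, mit x(0) = -2, ergibt die Position: x(t) = t^6 - 4·t^5 + 5·t^4 + 2·t^3 - t^2 - 5·t - 2. Mit x(t) = t^6 - 4·t^5 + 5·t^4 + 2·t^3 - t^2 - 5·t - 2 und Einsetzen von t = 1, finden wir x = -4.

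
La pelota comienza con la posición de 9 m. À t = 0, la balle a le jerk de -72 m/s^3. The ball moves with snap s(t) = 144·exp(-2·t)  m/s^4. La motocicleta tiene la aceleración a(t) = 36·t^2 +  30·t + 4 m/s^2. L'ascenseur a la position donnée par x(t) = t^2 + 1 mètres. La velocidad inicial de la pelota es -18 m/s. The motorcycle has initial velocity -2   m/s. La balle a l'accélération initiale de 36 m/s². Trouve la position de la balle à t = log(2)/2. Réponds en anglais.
We must find the integral of our snap equation s(t) = 144·exp(-2·t) 4 times. Taking ∫s(t)dt and applying j(0) = -72, we find j(t) = -72·exp(-2·t). Taking ∫j(t)dt and applying a(0) = 36, we find a(t) = 36·exp(-2·t). Finding the antiderivative of a(t) and using v(0) = -18: v(t) = -18·exp(-2·t). The antiderivative of velocity, with x(0) = 9, gives position: x(t) = 9·exp(-2·t). We have position x(t) = 9·exp(-2·t). Substituting t = log(2)/2: x(log(2)/2) = 9/2.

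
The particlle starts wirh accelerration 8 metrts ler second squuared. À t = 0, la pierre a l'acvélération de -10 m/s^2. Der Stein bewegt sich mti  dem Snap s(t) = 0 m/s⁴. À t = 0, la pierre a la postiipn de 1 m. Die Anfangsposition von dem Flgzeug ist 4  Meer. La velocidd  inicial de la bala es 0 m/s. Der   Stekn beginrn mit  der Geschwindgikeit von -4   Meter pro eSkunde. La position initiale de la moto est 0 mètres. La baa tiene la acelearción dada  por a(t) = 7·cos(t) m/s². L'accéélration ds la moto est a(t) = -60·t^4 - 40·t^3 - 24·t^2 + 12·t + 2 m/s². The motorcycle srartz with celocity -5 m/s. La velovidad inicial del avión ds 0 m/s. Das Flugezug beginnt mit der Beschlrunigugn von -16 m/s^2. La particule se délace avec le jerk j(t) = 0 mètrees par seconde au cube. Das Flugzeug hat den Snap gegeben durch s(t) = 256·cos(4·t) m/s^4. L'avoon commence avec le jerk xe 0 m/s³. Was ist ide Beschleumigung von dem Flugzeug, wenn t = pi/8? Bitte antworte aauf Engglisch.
To solve this, we need to take 2 antiderivatives of our snap equation s(t) = 256·cos(4·t). The integral of snap, with j(0) = 0, gives jerk: j(t) = 64·sin(4·t). The integral of jerk is acceleration. Using a(0) = -16, we get a(t) = -16·cos(4·t). We have acceleration a(t) = -16·cos(4·t). Substituting t = pi/8: a(pi/8) = 0.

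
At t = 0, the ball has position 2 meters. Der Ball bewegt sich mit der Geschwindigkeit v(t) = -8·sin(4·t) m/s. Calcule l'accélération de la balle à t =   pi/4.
Pour résoudre ceci, nous devons prendre 1 dérivée de notre équation de la vitesse v(t) = -8·sin(4·t). En dérivant la vitesse, nous obtenons l'accélération: a(t) = -32·cos(4·t). En utilisant a(t) = -32·cos(4·t) et en substituant t = pi/4, nous trouvons a = 32.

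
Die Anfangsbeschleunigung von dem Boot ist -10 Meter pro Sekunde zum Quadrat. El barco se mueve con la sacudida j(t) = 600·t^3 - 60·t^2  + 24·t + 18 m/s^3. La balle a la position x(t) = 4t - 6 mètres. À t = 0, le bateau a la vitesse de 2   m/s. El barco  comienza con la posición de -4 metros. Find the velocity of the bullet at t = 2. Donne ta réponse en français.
En partant de la position x(t) = 4·t - 6, nous prenons 1 dérivée. En dérivant la position, nous obtenons la vitesse: v(t) = 4. De l'équation de la vitesse v(t) = 4, nous substituons t = 2 pour obtenir v = 4.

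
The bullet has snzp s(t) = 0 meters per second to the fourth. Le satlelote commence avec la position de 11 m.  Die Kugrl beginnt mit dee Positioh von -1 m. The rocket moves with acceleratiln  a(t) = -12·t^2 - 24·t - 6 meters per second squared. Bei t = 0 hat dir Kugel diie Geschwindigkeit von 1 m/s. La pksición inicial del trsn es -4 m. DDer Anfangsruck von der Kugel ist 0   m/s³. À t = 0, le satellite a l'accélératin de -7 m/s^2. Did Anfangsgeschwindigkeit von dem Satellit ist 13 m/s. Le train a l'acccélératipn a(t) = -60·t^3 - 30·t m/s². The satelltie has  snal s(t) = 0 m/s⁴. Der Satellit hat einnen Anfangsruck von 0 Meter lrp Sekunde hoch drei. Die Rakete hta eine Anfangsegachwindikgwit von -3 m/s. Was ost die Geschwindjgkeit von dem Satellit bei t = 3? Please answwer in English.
We must find the integral of our snap equation s(t) = 0 3 times. The integral of snap, with j(0) = 0, gives jerk: j(t) = 0. Finding the antiderivative of j(t) and using a(0) = -7: a(t) = -7. Taking ∫a(t)dt and applying v(0) = 13, we find v(t) = 13 - 7·t. Using v(t) = 13 - 7·t and substituting t = 3, we find v = -8.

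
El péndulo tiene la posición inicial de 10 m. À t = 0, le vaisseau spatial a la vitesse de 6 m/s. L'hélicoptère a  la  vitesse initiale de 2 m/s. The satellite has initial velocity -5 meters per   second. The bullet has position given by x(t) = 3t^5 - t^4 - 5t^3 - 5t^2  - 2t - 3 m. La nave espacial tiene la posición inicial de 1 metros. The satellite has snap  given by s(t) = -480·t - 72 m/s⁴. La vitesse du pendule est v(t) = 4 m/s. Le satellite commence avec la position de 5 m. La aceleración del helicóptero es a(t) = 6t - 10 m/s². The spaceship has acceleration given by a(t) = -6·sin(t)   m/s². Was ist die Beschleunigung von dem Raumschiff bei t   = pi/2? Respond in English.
Using a(t) = -6·sin(t) and substituting t = pi/2, we find a = -6.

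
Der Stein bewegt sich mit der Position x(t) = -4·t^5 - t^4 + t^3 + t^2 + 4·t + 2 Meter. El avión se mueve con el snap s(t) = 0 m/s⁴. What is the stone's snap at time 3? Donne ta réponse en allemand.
Ausgehend von der Position x(t) = -4·t^5 - t^4 + t^3 + t^2 + 4·t + 2, nehmen wir 4 Ableitungen. Durch Ableiten von der Position erhalten wir die Geschwindigkeit: v(t) = -20·t^4 - 4·t^3 + 3·t^2 + 2·t + 4. Die Ableitung von der Geschwindigkeit ergibt die Beschleunigung: a(t) = -80·t^3 - 12·t^2 + 6·t + 2. Die Ableitung von der Beschleunigung ergibt den Ruck: j(t) = -240·t^2 - 24·t + 6. Durch Ableiten von dem Ruck erhalten wir den Snap: s(t) = -480·t - 24. Mit s(t) = -480·t - 24 und Einsetzen von t = 3, finden wir s = -1464.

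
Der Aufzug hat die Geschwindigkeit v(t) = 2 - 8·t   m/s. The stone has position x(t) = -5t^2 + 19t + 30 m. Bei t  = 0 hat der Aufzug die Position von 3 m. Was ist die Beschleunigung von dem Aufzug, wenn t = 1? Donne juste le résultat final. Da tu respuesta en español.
a(1) = -8.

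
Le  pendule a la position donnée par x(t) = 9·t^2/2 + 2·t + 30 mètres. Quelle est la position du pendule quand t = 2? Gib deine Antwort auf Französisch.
Nous avons la position x(t) = 9·t^2/2 + 2·t + 30. En substituant t = 2: x(2) = 52.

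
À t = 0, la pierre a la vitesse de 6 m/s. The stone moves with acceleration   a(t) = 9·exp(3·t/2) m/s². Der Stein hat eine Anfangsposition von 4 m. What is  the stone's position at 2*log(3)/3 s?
To solve this, we need to take 2 antiderivatives of our acceleration equation a(t) = 9·exp(3·t/2). Taking ∫a(t)dt and applying v(0) = 6, we find v(t) = 6·exp(3·t/2). Taking ∫v(t)dt and applying x(0) = 4, we find x(t) = 4·exp(3·t/2). We have position x(t) = 4·exp(3·t/2). Substituting t = 2*log(3)/3: x(2*log(3)/3) = 12.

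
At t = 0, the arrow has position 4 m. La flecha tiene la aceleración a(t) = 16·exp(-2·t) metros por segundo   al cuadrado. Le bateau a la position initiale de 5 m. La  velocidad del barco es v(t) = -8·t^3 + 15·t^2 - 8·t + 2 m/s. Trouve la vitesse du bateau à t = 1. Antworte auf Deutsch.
Wir haben die Geschwindigkeit v(t) = -8·t^3 + 15·t^2 - 8·t + 2. Durch Einsetzen von t = 1: v(1) = 1.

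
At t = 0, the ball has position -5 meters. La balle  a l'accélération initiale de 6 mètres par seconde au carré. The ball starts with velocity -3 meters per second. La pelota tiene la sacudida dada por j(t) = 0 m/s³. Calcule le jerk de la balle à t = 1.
En utilisant j(t) = 0 et en substituant t = 1, nous trouvons j = 0.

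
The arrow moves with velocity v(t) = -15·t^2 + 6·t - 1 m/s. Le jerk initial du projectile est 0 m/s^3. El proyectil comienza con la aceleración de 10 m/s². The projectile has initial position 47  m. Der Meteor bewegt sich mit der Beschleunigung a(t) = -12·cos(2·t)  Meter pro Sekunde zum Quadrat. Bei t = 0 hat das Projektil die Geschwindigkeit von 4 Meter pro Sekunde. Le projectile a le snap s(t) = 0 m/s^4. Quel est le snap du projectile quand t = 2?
Nous avons le snap s(t) = 0. En substituant t = 2: s(2) = 0.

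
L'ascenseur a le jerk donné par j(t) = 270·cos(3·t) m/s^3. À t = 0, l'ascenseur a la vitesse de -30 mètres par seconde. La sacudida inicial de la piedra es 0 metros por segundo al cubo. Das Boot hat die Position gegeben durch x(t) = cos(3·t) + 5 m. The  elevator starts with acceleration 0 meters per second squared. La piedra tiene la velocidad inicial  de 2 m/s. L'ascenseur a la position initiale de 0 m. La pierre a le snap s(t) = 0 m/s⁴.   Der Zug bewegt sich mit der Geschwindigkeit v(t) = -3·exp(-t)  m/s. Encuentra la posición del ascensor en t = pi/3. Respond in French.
En partant du jerk j(t) = 270·cos(3·t), nous prenons 3 primitives. En prenant ∫j(t)dt et en appliquant a(0) = 0, nous trouvons a(t) = 90·sin(3·t). L'intégrale de l'accélération, avec v(0) = -30, donne la vitesse: v(t) = -30·cos(3·t). En intégrant la vitesse et en utilisant la condition initiale x(0) = 0, nous obtenons x(t) = -10·sin(3·t). En utilisant x(t) = -10·sin(3·t) et en substituant t = pi/3, nous trouvons x = 0.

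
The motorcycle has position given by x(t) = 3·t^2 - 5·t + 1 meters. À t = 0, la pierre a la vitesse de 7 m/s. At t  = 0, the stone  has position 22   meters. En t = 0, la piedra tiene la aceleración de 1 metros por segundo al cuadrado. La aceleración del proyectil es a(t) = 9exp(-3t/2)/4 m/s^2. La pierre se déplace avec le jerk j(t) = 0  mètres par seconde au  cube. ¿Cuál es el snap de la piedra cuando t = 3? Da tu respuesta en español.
Partiendo de la sacudida j(t) = 0, tomamos 1 derivada. Tomando d/dt de j(t), encontramos s(t) = 0. Usando s(t) = 0 y sustituyendo t = 3, encontramos s = 0.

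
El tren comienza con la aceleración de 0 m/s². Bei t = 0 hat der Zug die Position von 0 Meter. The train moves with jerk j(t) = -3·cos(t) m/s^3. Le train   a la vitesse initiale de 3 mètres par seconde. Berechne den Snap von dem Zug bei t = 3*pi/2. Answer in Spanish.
Para resolver esto, necesitamos tomar 1 derivada de nuestra ecuación de la sacudida j(t) = -3·cos(t). Tomando d/dt de j(t), encontramos s(t) = 3·sin(t). Tenemos el snap s(t) = 3·sin(t). Sustituyendo t = 3*pi/2: s(3*pi/2) = -3.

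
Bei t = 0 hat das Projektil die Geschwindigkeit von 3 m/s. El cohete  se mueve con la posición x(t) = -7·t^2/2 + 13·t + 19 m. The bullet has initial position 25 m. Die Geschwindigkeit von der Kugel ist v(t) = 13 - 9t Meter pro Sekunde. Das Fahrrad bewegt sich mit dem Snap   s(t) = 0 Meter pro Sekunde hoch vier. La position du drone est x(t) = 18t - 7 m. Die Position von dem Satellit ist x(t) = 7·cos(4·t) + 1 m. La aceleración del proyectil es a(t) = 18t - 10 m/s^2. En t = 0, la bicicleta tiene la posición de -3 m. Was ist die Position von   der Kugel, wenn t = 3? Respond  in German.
Um dies zu lösen, müssen wir 1 Stammfunktion unserer Gleichung für die Geschwindigkeit v(t) = 13 - 9·t finden. Mit ∫v(t)dt und Anwendung von x(0) = 25, finden wir x(t) = -9·t^2/2 + 13·t + 25. Wir haben die Position x(t) = -9·t^2/2 + 13·t + 25. Durch Einsetzen von t = 3: x(3) = 47/2.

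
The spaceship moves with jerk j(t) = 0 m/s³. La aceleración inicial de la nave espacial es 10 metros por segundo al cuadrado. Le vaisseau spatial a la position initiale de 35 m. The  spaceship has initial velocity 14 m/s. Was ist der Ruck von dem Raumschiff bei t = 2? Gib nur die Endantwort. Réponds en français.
À t = 2, j = 0.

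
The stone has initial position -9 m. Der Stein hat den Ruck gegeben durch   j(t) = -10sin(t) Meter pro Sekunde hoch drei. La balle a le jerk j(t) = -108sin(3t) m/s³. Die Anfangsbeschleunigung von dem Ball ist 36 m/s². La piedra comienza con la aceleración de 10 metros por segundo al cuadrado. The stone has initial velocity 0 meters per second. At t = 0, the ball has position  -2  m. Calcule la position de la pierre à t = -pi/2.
Nous devons intégrer notre équation du jerk j(t) = -10·sin(t) 3 fois. La primitive du jerk, avec a(0) = 10, donne l'accélération: a(t) = 10·cos(t). L'intégrale de l'accélération est la vitesse. En utilisant v(0) = 0, nous obtenons v(t) = 10·sin(t). En prenant ∫v(t)dt et en appliquant x(0) = -9, nous trouvons x(t) = 1 - 10·cos(t). De l'équation de la position x(t) = 1 - 10·cos(t), nous substituons t = -pi/2 pour obtenir x = 1.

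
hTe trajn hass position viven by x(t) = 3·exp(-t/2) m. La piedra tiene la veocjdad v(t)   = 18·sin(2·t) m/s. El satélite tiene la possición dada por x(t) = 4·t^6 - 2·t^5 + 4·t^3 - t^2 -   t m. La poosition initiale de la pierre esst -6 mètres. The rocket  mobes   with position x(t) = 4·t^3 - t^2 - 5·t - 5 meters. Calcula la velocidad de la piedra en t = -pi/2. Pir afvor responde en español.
Usando v(t) = 18·sin(2·t) y sustituyendo t = -pi/2, encontramos v = 0.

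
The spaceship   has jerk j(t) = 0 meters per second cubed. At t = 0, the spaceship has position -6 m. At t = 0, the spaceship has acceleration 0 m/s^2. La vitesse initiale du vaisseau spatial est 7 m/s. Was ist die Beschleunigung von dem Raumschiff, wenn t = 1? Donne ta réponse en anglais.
To find the answer, we compute 1 integral of j(t) = 0. The integral of jerk, with a(0) = 0, gives acceleration: a(t) = 0. We have acceleration a(t) = 0. Substituting t = 1: a(1) = 0.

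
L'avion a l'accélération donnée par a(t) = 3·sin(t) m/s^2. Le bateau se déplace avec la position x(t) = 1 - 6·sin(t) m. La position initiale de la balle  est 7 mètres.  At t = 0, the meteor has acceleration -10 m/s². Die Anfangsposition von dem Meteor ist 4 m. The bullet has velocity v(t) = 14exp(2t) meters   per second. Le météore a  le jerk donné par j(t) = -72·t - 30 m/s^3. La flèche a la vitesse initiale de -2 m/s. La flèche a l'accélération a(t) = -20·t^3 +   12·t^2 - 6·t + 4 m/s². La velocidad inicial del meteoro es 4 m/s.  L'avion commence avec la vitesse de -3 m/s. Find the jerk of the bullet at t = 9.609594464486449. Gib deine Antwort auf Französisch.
Nous devons dériver notre équation de la vitesse v(t) = 14·exp(2·t) 2 fois. En dérivant la vitesse, nous obtenons l'accélération: a(t) = 28·exp(2·t). En prenant d/dt de a(t), nous trouvons j(t) = 56·exp(2·t). De l'équation du jerk j(t) = 56·exp(2·t), nous substituons t = 9.609594464486449 pour obtenir j = 12444450527.3247.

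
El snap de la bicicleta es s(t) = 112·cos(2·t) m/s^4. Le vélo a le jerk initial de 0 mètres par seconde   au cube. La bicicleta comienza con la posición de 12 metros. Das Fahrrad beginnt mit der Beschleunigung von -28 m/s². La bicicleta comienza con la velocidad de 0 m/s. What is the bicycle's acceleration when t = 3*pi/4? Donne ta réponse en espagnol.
Para resolver esto, necesitamos tomar 2 antiderivadas de nuestra ecuación del snap s(t) = 112·cos(2·t). La antiderivada del snap es la sacudida. Usando j(0) = 0, obtenemos j(t) = 56·sin(2·t). Integrando la sacudida y usando la condición inicial a(0) = -28, obtenemos a(t) = -28·cos(2·t). Usando a(t) = -28·cos(2·t) y sustituyendo t = 3*pi/4, encontramos a = 0.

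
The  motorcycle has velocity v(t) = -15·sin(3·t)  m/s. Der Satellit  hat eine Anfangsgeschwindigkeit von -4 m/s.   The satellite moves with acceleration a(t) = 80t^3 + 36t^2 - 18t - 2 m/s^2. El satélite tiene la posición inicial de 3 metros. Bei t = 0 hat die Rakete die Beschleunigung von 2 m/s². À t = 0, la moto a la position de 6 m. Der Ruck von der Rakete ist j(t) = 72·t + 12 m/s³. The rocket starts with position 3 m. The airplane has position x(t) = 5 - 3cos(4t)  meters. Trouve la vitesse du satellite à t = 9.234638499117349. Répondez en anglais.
We need to integrate our acceleration equation a(t) = 80·t^3 + 36·t^2 - 18·t - 2 1 time. Taking ∫a(t)dt and applying v(0) = -4, we find v(t) = 20·t^4 + 12·t^3 - 9·t^2 - 2·t - 4. We have velocity v(t) = 20·t^4 + 12·t^3 - 9·t^2 - 2·t - 4. Substituting t = 9.234638499117349: v(9.234638499117349) = 154108.838256428.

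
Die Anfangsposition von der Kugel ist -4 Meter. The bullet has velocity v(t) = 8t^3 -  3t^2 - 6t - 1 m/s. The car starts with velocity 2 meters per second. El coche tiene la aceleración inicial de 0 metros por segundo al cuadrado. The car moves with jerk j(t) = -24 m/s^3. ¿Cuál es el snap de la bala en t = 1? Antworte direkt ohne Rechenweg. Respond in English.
At t = 1, s = 48.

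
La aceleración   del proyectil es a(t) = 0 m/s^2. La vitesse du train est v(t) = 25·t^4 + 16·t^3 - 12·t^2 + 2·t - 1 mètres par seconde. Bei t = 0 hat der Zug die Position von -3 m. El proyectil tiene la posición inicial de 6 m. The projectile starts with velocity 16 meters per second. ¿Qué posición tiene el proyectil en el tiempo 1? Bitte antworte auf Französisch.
Pour résoudre ceci, nous devons prendre 2 primitives de notre équation de l'accélération a(t) = 0. En prenant ∫a(t)dt et en appliquant v(0) = 16, nous trouvons v(t) = 16. En prenant ∫v(t)dt et en appliquant x(0) = 6, nous trouvons x(t) = 16·t + 6. Nous avons la position x(t) = 16·t + 6. En substituant t = 1: x(1) = 22.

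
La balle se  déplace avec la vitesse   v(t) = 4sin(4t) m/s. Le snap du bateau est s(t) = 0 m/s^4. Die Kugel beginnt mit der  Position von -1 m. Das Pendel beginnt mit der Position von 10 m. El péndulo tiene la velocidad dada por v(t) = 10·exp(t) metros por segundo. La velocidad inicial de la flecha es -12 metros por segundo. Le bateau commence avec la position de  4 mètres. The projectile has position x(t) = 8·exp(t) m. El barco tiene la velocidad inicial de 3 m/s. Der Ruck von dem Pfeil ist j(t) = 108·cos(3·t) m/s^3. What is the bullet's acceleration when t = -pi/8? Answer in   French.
Pour résoudre ceci, nous devons prendre 1 dérivée de notre équation de la vitesse v(t) = 4·sin(4·t). En prenant d/dt de v(t), nous trouvons a(t) = 16·cos(4·t). Nous avons l'accélération a(t) = 16·cos(4·t). En substituant t = -pi/8: a(-pi/8) = 0.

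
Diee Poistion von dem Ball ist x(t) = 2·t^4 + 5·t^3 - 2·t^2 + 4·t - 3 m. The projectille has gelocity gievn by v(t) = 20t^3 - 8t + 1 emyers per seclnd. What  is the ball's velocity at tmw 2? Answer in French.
Nous devons dériver notre équation de la position x(t) = 2·t^4 + 5·t^3 - 2·t^2 + 4·t - 3 1 fois. En dérivant la position, nous obtenons la vitesse: v(t) = 8·t^3 + 15·t^2 - 4·t + 4. Nous avons la vitesse v(t) = 8·t^3 + 15·t^2 - 4·t + 4. En substituant t = 2: v(2) = 120.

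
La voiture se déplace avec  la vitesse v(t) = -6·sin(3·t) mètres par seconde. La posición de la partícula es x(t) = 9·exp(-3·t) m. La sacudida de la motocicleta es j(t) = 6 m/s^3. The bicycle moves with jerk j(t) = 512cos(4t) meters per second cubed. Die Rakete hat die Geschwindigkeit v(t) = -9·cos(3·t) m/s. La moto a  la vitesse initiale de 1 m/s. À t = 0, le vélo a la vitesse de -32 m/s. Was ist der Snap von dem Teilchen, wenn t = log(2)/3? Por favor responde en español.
Partiendo de la posición x(t) = 9·exp(-3·t), tomamos 4 derivadas. Derivando la posición, obtenemos la velocidad: v(t) = -27·exp(-3·t). Derivando la velocidad, obtenemos la aceleración: a(t) = 81·exp(-3·t). Tomando d/dt de a(t), encontramos j(t) = -243·exp(-3·t). Derivando la sacudida, obtenemos el snap: s(t) = 729·exp(-3·t). De la ecuación del snap s(t) = 729·exp(-3·t), sustituimos t = log(2)/3 para obtener s = 729/2.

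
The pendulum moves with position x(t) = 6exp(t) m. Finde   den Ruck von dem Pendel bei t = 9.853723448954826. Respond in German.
Wir müssen unsere Gleichung für die Position x(t) = 6·exp(t) 3-mal ableiten. Mit d/dt von x(t) finden wir v(t) = 6·exp(t). Die Ableitung von der Geschwindigkeit ergibt die Beschleunigung: a(t) = 6·exp(t). Die Ableitung von der Beschleunigung ergibt den Ruck: j(t) = 6·exp(t). Wir haben den Ruck j(t) = 6·exp(t). Durch Einsetzen von t = 9.853723448954826: j(9.853723448954826) = 114174.461110078.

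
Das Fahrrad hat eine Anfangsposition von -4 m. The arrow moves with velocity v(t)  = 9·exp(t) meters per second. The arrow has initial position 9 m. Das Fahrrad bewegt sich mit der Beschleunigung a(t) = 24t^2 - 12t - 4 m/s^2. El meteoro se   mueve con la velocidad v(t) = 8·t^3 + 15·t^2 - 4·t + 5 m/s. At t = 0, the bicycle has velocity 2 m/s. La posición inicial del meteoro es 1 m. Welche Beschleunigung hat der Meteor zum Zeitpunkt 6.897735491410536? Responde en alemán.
Wir müssen unsere Gleichung für die Geschwindigkeit v(t) = 8·t^3 + 15·t^2 - 4·t + 5 1-mal ableiten. Durch Ableiten von der Geschwindigkeit erhalten wir die Beschleunigung: a(t) = 24·t^2 + 30·t - 4. Wir haben die Beschleunigung a(t) = 24·t^2 + 30·t - 4. Durch Einsetzen von t = 6.897735491410536: a(6.897735491410536) = 1344.82218256947.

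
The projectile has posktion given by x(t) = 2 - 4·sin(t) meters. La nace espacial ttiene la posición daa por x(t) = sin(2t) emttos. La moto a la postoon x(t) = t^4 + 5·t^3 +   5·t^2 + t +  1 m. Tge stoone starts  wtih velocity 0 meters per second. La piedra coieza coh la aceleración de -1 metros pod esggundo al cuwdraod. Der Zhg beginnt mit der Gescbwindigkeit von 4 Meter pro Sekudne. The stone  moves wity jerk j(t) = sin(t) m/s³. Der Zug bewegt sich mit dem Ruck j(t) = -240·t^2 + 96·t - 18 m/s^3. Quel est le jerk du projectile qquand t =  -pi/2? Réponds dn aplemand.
Ausgehend von der Position x(t) = 2 - 4·sin(t), nehmen wir 3 Ableitungen. Die Ableitung von der Position ergibt die Geschwindigkeit: v(t) = -4·cos(t). Mit d/dt von v(t) finden wir a(t) = 4·sin(t). Mit d/dt von a(t) finden wir j(t) = 4·cos(t). Aus der Gleichung für den Ruck j(t) = 4·cos(t), setzen wir t = -pi/2 ein und erhalten j = 0.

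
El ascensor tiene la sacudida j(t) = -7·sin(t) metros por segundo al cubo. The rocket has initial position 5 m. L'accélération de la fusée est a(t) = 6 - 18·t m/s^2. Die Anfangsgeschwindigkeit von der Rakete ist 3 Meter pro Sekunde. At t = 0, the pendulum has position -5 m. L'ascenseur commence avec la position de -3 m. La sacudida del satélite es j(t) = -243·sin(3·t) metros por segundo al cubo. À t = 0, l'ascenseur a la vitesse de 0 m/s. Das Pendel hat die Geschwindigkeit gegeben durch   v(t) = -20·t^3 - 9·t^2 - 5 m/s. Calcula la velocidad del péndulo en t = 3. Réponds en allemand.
Aus der Gleichung für die Geschwindigkeit v(t) = -20·t^3 - 9·t^2 - 5, setzen wir t = 3 ein und erhalten v = -626.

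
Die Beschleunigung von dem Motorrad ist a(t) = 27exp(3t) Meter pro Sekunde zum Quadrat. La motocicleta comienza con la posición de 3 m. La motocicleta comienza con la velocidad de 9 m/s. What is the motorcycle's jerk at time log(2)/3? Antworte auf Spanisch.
Debemos derivar nuestra ecuación de la aceleración a(t) = 27·exp(3·t) 1 vez. Tomando d/dt de a(t), encontramos j(t) = 81·exp(3·t). Usando j(t) = 81·exp(3·t) y sustituyendo t = log(2)/3, encontramos j = 162.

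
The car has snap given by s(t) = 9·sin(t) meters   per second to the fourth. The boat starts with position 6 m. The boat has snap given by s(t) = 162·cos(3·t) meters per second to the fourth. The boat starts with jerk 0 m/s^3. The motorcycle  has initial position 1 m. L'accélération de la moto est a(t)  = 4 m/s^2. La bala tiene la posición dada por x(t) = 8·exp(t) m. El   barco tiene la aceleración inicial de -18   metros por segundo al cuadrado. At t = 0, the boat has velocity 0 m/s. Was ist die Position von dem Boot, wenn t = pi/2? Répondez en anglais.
Starting from snap s(t) = 162·cos(3·t), we take 4 integrals. Taking ∫s(t)dt and applying j(0) = 0, we find j(t) = 54·sin(3·t). The integral of jerk is acceleration. Using a(0) = -18, we get a(t) = -18·cos(3·t). Finding the integral of a(t) and using v(0) = 0: v(t) = -6·sin(3·t). The integral of velocity is position. Using x(0) = 6, we get x(t) = 2·cos(3·t) + 4. From the given position equation x(t) = 2·cos(3·t) + 4, we substitute t = pi/2 to get x = 4.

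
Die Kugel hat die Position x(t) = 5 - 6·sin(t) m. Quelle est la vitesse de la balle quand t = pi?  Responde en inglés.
We must differentiate our position equation x(t) = 5 - 6·sin(t) 1 time. Taking d/dt of x(t), we find v(t) = -6·cos(t). We have velocity v(t) = -6·cos(t). Substituting t = pi: v(pi) = 6.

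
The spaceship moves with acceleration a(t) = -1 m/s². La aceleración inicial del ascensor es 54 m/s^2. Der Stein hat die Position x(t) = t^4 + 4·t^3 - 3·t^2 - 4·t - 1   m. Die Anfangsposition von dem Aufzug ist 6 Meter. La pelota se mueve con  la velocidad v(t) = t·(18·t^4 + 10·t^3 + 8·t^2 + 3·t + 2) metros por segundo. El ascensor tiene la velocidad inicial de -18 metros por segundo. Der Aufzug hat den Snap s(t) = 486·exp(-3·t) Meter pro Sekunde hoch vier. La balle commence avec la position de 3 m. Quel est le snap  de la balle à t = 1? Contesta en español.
Para resolver esto, necesitamos tomar 3 derivadas de nuestra ecuación de la velocidad v(t) = t·(18·t^4 + 10·t^3 + 8·t^2 + 3·t + 2). La derivada de la velocidad da la aceleración: a(t) = 18·t^4 + 10·t^3 + 8·t^2 + t·(72·t^3 + 30·t^2 + 16·t + 3) + 3·t + 2. La derivada de la aceleración da la sacudida: j(t) = 144·t^3 + 60·t^2 + t·(216·t^2 + 60·t + 16) + 32·t + 6. Tomando d/dt de j(t), encontramos s(t) = 648·t^2 + t·(432·t + 60) + 180·t + 48. Usando s(t) = 648·t^2 + t·(432·t + 60) + 180·t + 48 y sustituyendo t = 1, encontramos s = 1368.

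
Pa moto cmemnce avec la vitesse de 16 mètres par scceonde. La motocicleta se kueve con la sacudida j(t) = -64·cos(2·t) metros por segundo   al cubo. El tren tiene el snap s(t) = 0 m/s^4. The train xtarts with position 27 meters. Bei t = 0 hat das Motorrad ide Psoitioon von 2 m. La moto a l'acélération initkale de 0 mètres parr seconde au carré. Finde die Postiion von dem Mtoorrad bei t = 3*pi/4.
Ausgehend von dem Ruck j(t) = -64·cos(2·t), nehmen wir 3 Stammfunktionen. Mit ∫j(t)dt und Anwendung von a(0) = 0, finden wir a(t) = -32·sin(2·t). Die Stammfunktion von der Beschleunigung, mit v(0) = 16, ergibt die Geschwindigkeit: v(t) = 16·cos(2·t). Durch Integration von der Geschwindigkeit und Verwendung der Anfangsbedingung x(0) = 2, erhalten wir x(t) = 8·sin(2·t) + 2. Aus der Gleichung für die Position x(t) = 8·sin(2·t) + 2, setzen wir t = 3*pi/4 ein und erhalten x = -6.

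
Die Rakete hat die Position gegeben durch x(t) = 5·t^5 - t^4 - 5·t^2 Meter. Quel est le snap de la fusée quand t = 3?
Nous devons dériver notre équation de la position x(t) = 5·t^5 - t^4 - 5·t^2 4 fois. En prenant d/dt de x(t), nous trouvons v(t) = 25·t^4 - 4·t^3 - 10·t. En dérivant la vitesse, nous obtenons l'accélération: a(t) = 100·t^3 - 12·t^2 - 10. En prenant d/dt de a(t), nous trouvons j(t) = 300·t^2 - 24·t. La dérivée du jerk donne le snap: s(t) = 600·t - 24. En utilisant s(t) = 600·t - 24 et en substituant t = 3, nous trouvons s = 1776.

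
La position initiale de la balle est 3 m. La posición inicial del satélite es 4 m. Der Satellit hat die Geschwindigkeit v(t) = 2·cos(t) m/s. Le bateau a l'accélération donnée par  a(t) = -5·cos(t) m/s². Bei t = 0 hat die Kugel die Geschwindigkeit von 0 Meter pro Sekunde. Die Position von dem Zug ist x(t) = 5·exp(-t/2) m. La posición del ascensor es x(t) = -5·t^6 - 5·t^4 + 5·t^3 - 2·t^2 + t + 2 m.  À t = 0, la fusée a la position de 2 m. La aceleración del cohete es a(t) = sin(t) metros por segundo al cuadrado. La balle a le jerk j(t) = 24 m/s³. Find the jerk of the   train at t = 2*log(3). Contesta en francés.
Pour résoudre ceci, nous devons prendre 3 dérivées de notre équation de la position x(t) = 5·exp(-t/2). En dérivant la position, nous obtenons la vitesse: v(t) = -5·exp(-t/2)/2. La dérivée de la vitesse donne l'accélération: a(t) = 5·exp(-t/2)/4. En dérivant l'accélération, nous obtenons le jerk: j(t) = -5·exp(-t/2)/8. De l'équation du jerk j(t) = -5·exp(-t/2)/8, nous substituons t = 2*log(3) pour obtenir j = -5/24.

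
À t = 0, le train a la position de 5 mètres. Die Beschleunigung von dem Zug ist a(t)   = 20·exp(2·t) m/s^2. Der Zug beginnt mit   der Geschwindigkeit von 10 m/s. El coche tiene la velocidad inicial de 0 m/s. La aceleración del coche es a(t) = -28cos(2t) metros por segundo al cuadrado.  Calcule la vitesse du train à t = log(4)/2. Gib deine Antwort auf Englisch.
To find the answer, we compute 1 antiderivative of a(t) = 20·exp(2·t). The antiderivative of acceleration, with v(0) = 10, gives velocity: v(t) = 10·exp(2·t). From the given velocity equation v(t) = 10·exp(2·t), we substitute t = log(4)/2 to get v = 40.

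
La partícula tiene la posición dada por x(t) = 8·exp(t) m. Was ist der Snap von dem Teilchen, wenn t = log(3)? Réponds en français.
Nous devons dériver notre équation de la position x(t) = 8·exp(t) 4 fois. En prenant d/dt de x(t), nous trouvons v(t) = 8·exp(t). En dérivant la vitesse, nous obtenons l'accélération: a(t) = 8·exp(t). La dérivée de l'accélération donne le jerk: j(t) = 8·exp(t). La dérivée du jerk donne le snap: s(t) = 8·exp(t). Nous avons le snap s(t) = 8·exp(t). En substituant t = log(3): s(log(3)) = 24.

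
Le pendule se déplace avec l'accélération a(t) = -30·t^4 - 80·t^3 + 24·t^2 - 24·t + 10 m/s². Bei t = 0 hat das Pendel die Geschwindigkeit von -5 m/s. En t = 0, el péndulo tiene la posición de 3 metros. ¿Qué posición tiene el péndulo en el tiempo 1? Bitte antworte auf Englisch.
Starting from acceleration a(t) = -30·t^4 - 80·t^3 + 24·t^2 - 24·t + 10, we take 2 integrals. Taking ∫a(t)dt and applying v(0) = -5, we find v(t) = -6·t^5 - 20·t^4 + 8·t^3 - 12·t^2 + 10·t - 5. Taking ∫v(t)dt and applying x(0) = 3, we find x(t) = -t^6 - 4·t^5 + 2·t^4 - 4·t^3 + 5·t^2 - 5·t + 3. Using x(t) = -t^6 - 4·t^5 + 2·t^4 - 4·t^3 + 5·t^2 - 5·t + 3 and substituting t = 1, we find x = -4.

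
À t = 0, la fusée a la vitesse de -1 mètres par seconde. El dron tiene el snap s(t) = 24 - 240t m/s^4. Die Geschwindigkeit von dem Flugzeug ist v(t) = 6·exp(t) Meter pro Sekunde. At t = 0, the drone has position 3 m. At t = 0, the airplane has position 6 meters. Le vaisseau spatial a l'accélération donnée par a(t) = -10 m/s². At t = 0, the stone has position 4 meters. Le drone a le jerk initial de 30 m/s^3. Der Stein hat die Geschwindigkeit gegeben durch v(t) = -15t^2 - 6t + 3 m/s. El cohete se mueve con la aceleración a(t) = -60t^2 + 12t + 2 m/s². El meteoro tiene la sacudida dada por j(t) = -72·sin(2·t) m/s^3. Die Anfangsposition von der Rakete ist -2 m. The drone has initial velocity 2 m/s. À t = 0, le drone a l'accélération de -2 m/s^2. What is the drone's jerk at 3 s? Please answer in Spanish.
Necesitamos integrar nuestra ecuación del snap s(t) = 24 - 240·t 1 vez. Integrando el snap y usando la condición inicial j(0) = 30, obtenemos j(t) = -120·t^2 + 24·t + 30. De la ecuación de la sacudida j(t) = -120·t^2 + 24·t + 30, sustituimos t = 3 para obtener j = -978.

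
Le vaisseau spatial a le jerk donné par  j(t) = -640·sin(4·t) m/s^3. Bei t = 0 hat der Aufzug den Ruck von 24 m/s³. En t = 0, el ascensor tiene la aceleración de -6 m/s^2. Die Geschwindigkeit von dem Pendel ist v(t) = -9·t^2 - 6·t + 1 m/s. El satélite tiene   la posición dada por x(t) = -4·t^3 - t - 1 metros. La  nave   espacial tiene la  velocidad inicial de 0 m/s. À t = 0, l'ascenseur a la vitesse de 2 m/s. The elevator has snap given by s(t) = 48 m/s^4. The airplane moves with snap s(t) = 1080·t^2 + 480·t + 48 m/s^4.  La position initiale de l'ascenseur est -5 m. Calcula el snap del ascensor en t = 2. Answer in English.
We have snap s(t) = 48. Substituting t = 2: s(2) = 48.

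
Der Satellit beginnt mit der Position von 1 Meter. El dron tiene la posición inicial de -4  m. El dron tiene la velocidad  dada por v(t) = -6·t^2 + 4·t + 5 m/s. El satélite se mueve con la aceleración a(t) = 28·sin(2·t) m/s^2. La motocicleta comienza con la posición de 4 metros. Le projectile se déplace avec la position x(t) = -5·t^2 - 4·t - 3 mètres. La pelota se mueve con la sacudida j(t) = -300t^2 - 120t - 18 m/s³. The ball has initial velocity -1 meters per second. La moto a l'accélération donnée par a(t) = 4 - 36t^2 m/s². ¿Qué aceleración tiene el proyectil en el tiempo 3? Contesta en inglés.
We must differentiate our position equation x(t) = -5·t^2 - 4·t - 3 2 times. The derivative of position gives velocity: v(t) = -10·t - 4. Taking d/dt of v(t), we find a(t) = -10. From the given acceleration equation a(t) = -10, we substitute t = 3 to get a = -10.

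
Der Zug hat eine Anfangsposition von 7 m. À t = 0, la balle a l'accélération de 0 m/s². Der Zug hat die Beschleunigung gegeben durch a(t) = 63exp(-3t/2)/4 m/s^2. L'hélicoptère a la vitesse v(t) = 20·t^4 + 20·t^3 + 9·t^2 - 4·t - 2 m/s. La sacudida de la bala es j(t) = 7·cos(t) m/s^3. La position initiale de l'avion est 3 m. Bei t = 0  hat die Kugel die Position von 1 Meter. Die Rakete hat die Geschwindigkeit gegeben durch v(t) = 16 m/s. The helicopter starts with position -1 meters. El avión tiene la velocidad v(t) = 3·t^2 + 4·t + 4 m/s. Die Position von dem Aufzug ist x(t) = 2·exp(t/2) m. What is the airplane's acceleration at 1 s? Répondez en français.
Nous devons dériver notre équation de la vitesse v(t) = 3·t^2 + 4·t + 4 1 fois. En dérivant la vitesse, nous obtenons l'accélération: a(t) = 6·t + 4. En utilisant a(t) = 6·t + 4 et en substituant t = 1, nous trouvons a = 10.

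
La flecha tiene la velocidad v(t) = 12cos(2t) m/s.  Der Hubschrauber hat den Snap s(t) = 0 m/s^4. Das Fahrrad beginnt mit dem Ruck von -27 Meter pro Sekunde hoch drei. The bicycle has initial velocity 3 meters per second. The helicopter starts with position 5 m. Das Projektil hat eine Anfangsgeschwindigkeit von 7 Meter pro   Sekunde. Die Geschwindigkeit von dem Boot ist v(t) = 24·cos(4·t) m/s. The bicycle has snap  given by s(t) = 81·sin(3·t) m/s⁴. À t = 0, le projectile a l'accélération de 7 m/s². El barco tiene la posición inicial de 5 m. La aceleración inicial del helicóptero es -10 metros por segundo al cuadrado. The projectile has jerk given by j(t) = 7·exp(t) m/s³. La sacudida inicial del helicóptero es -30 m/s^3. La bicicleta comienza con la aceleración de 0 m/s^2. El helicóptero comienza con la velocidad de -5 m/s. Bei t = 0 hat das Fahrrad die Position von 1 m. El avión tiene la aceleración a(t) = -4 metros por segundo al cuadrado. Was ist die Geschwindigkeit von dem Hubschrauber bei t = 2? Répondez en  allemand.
Um dies zu lösen, müssen wir 3 Stammfunktionen unserer Gleichung für den Snap s(t) = 0 finden. Die Stammfunktion von dem Snap ist der Ruck. Mit j(0) = -30 erhalten wir j(t) = -30. Durch Integration von dem Ruck und Verwendung der Anfangsbedingung a(0) = -10, erhalten wir a(t) = -30·t - 10. Durch Integration von der Beschleunigung und Verwendung der Anfangsbedingung v(0) = -5, erhalten wir v(t) = -15·t^2 - 10·t - 5. Wir haben die Geschwindigkeit v(t) = -15·t^2 - 10·t - 5. Durch Einsetzen von t = 2: v(2) = -85.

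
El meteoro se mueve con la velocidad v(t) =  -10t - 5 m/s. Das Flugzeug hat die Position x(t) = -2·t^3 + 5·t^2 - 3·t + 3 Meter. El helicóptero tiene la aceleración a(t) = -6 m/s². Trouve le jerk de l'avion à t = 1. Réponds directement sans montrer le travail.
j(1) = -12.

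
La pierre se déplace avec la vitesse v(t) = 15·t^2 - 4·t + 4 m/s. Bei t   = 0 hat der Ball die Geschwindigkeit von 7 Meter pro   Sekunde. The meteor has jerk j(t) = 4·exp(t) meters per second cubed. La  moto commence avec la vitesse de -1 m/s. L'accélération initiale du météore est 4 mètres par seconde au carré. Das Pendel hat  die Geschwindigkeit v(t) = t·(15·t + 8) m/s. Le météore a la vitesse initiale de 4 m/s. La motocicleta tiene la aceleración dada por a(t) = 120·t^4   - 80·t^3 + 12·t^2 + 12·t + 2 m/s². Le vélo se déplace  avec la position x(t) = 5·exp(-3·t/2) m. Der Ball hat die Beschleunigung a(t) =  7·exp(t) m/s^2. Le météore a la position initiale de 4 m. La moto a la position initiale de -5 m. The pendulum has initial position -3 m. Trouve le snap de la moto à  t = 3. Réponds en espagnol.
Partiendo de la aceleración a(t) = 120·t^4 - 80·t^3 + 12·t^2 + 12·t + 2, tomamos 2 derivadas. Tomando d/dt de a(t), encontramos j(t) = 480·t^3 - 240·t^2 + 24·t + 12. Derivando la sacudida, obtenemos el snap: s(t) = 1440·t^2 - 480·t + 24. Usando s(t) = 1440·t^2 - 480·t + 24 y sustituyendo t = 3, encontramos s = 11544.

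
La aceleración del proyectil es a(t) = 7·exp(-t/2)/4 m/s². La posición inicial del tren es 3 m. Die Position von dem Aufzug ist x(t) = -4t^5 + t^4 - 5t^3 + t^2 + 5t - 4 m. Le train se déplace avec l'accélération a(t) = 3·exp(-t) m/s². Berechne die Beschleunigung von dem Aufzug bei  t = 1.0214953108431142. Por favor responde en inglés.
To solve this, we need to take 2 derivatives of our position equation x(t) = -4·t^5 + t^4 - 5·t^3 + t^2 + 5·t - 4. Differentiating position, we get velocity: v(t) = -20·t^4 + 4·t^3 - 15·t^2 + 2·t + 5. The derivative of velocity gives acceleration: a(t) = -80·t^3 + 12·t^2 - 30·t + 2. Using a(t) = -80·t^3 + 12·t^2 - 30·t + 2 and substituting t = 1.0214953108431142, we find a = -101.393988049824.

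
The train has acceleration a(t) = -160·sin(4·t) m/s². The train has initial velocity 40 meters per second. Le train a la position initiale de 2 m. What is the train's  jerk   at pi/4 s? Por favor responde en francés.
Nous devons dériver notre équation de l'accélération a(t) = -160·sin(4·t) 1 fois. La dérivée de l'accélération donne le jerk: j(t) = -640·cos(4·t). En utilisant j(t) = -640·cos(4·t) et en substituant t = pi/4, nous trouvons j = 640.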